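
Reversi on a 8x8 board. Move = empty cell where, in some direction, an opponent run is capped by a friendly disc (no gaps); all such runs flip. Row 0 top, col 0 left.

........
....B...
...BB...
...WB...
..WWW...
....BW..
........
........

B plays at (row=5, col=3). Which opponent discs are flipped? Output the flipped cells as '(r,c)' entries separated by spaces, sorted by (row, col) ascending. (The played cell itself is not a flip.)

Dir NW: opp run (4,2), next='.' -> no flip
Dir N: opp run (4,3) (3,3) capped by B -> flip
Dir NE: opp run (4,4), next='.' -> no flip
Dir W: first cell '.' (not opp) -> no flip
Dir E: first cell 'B' (not opp) -> no flip
Dir SW: first cell '.' (not opp) -> no flip
Dir S: first cell '.' (not opp) -> no flip
Dir SE: first cell '.' (not opp) -> no flip

Answer: (3,3) (4,3)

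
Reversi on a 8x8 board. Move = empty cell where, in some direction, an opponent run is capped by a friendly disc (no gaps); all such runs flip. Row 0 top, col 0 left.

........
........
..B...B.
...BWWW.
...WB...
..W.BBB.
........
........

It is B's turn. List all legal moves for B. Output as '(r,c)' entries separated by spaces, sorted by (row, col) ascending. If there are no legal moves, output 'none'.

Answer: (2,4) (3,2) (3,7) (4,2) (4,6) (5,3)

Derivation:
(2,3): no bracket -> illegal
(2,4): flips 1 -> legal
(2,5): no bracket -> illegal
(2,7): no bracket -> illegal
(3,2): flips 1 -> legal
(3,7): flips 3 -> legal
(4,1): no bracket -> illegal
(4,2): flips 1 -> legal
(4,5): no bracket -> illegal
(4,6): flips 1 -> legal
(4,7): no bracket -> illegal
(5,1): no bracket -> illegal
(5,3): flips 1 -> legal
(6,1): no bracket -> illegal
(6,2): no bracket -> illegal
(6,3): no bracket -> illegal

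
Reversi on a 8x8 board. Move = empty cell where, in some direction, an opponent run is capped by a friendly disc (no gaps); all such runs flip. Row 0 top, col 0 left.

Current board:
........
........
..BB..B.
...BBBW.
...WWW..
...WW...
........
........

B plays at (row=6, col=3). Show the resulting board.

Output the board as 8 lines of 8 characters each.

Place B at (6,3); scan 8 dirs for brackets.
Dir NW: first cell '.' (not opp) -> no flip
Dir N: opp run (5,3) (4,3) capped by B -> flip
Dir NE: opp run (5,4) (4,5) (3,6), next='.' -> no flip
Dir W: first cell '.' (not opp) -> no flip
Dir E: first cell '.' (not opp) -> no flip
Dir SW: first cell '.' (not opp) -> no flip
Dir S: first cell '.' (not opp) -> no flip
Dir SE: first cell '.' (not opp) -> no flip
All flips: (4,3) (5,3)

Answer: ........
........
..BB..B.
...BBBW.
...BWW..
...BW...
...B....
........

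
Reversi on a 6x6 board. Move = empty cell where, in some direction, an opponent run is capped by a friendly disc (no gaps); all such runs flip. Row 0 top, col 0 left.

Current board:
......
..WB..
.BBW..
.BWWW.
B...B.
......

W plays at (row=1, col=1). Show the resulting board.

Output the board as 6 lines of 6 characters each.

Place W at (1,1); scan 8 dirs for brackets.
Dir NW: first cell '.' (not opp) -> no flip
Dir N: first cell '.' (not opp) -> no flip
Dir NE: first cell '.' (not opp) -> no flip
Dir W: first cell '.' (not opp) -> no flip
Dir E: first cell 'W' (not opp) -> no flip
Dir SW: first cell '.' (not opp) -> no flip
Dir S: opp run (2,1) (3,1), next='.' -> no flip
Dir SE: opp run (2,2) capped by W -> flip
All flips: (2,2)

Answer: ......
.WWB..
.BWW..
.BWWW.
B...B.
......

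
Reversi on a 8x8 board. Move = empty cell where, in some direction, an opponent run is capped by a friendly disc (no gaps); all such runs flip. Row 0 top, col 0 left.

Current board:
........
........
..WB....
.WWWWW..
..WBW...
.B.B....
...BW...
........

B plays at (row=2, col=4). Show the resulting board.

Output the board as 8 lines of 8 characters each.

Answer: ........
........
..WBB...
.WWBWW..
..BBW...
.B.B....
...BW...
........

Derivation:
Place B at (2,4); scan 8 dirs for brackets.
Dir NW: first cell '.' (not opp) -> no flip
Dir N: first cell '.' (not opp) -> no flip
Dir NE: first cell '.' (not opp) -> no flip
Dir W: first cell 'B' (not opp) -> no flip
Dir E: first cell '.' (not opp) -> no flip
Dir SW: opp run (3,3) (4,2) capped by B -> flip
Dir S: opp run (3,4) (4,4), next='.' -> no flip
Dir SE: opp run (3,5), next='.' -> no flip
All flips: (3,3) (4,2)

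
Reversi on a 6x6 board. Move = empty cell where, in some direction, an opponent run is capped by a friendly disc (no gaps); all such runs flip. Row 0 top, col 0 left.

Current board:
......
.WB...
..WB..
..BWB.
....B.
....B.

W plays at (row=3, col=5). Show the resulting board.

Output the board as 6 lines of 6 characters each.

Answer: ......
.WB...
..WB..
..BWWW
....B.
....B.

Derivation:
Place W at (3,5); scan 8 dirs for brackets.
Dir NW: first cell '.' (not opp) -> no flip
Dir N: first cell '.' (not opp) -> no flip
Dir NE: edge -> no flip
Dir W: opp run (3,4) capped by W -> flip
Dir E: edge -> no flip
Dir SW: opp run (4,4), next='.' -> no flip
Dir S: first cell '.' (not opp) -> no flip
Dir SE: edge -> no flip
All flips: (3,4)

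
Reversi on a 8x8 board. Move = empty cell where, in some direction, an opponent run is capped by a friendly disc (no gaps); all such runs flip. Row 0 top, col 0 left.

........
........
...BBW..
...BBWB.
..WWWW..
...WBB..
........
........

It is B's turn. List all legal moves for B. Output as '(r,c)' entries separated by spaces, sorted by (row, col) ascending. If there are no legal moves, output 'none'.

Answer: (1,4) (1,5) (1,6) (2,6) (3,2) (4,6) (5,1) (5,2) (5,6) (6,3)

Derivation:
(1,4): flips 1 -> legal
(1,5): flips 3 -> legal
(1,6): flips 1 -> legal
(2,6): flips 1 -> legal
(3,1): no bracket -> illegal
(3,2): flips 1 -> legal
(4,1): no bracket -> illegal
(4,6): flips 1 -> legal
(5,1): flips 1 -> legal
(5,2): flips 2 -> legal
(5,6): flips 1 -> legal
(6,2): no bracket -> illegal
(6,3): flips 2 -> legal
(6,4): no bracket -> illegal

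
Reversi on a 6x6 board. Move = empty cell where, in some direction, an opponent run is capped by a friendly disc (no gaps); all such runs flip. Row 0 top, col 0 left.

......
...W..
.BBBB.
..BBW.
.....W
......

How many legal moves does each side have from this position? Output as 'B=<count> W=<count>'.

Answer: B=5 W=5

Derivation:
-- B to move --
(0,2): flips 1 -> legal
(0,3): flips 1 -> legal
(0,4): flips 1 -> legal
(1,2): no bracket -> illegal
(1,4): no bracket -> illegal
(2,5): no bracket -> illegal
(3,5): flips 1 -> legal
(4,3): no bracket -> illegal
(4,4): flips 1 -> legal
(5,4): no bracket -> illegal
(5,5): no bracket -> illegal
B mobility = 5
-- W to move --
(1,0): no bracket -> illegal
(1,1): no bracket -> illegal
(1,2): flips 1 -> legal
(1,4): flips 1 -> legal
(1,5): no bracket -> illegal
(2,0): no bracket -> illegal
(2,5): no bracket -> illegal
(3,0): no bracket -> illegal
(3,1): flips 3 -> legal
(3,5): flips 1 -> legal
(4,1): no bracket -> illegal
(4,2): no bracket -> illegal
(4,3): flips 2 -> legal
(4,4): no bracket -> illegal
W mobility = 5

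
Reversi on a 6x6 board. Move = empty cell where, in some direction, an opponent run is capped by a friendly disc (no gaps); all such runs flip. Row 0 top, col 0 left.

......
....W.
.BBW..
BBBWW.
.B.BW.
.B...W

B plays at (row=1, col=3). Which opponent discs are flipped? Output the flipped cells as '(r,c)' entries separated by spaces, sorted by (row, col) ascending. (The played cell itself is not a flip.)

Dir NW: first cell '.' (not opp) -> no flip
Dir N: first cell '.' (not opp) -> no flip
Dir NE: first cell '.' (not opp) -> no flip
Dir W: first cell '.' (not opp) -> no flip
Dir E: opp run (1,4), next='.' -> no flip
Dir SW: first cell 'B' (not opp) -> no flip
Dir S: opp run (2,3) (3,3) capped by B -> flip
Dir SE: first cell '.' (not opp) -> no flip

Answer: (2,3) (3,3)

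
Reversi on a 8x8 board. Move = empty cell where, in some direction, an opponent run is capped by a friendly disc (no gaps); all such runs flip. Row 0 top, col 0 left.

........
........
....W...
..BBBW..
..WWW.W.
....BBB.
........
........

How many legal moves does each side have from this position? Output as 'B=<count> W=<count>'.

Answer: B=7 W=8

Derivation:
-- B to move --
(1,3): no bracket -> illegal
(1,4): flips 1 -> legal
(1,5): flips 1 -> legal
(2,3): no bracket -> illegal
(2,5): no bracket -> illegal
(2,6): no bracket -> illegal
(3,1): no bracket -> illegal
(3,6): flips 2 -> legal
(3,7): flips 1 -> legal
(4,1): no bracket -> illegal
(4,5): no bracket -> illegal
(4,7): no bracket -> illegal
(5,1): flips 1 -> legal
(5,2): flips 2 -> legal
(5,3): flips 1 -> legal
(5,7): no bracket -> illegal
B mobility = 7
-- W to move --
(2,1): flips 1 -> legal
(2,2): flips 2 -> legal
(2,3): flips 1 -> legal
(2,5): flips 1 -> legal
(3,1): flips 3 -> legal
(4,1): no bracket -> illegal
(4,5): no bracket -> illegal
(4,7): no bracket -> illegal
(5,3): no bracket -> illegal
(5,7): no bracket -> illegal
(6,3): no bracket -> illegal
(6,4): flips 2 -> legal
(6,5): flips 1 -> legal
(6,6): flips 2 -> legal
(6,7): no bracket -> illegal
W mobility = 8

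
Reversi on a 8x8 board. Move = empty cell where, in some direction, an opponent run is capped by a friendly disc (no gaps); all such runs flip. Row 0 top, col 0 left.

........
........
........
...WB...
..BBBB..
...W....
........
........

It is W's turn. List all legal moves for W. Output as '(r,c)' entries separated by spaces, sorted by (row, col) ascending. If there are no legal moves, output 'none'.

Answer: (3,1) (3,5) (5,1) (5,5)

Derivation:
(2,3): no bracket -> illegal
(2,4): no bracket -> illegal
(2,5): no bracket -> illegal
(3,1): flips 1 -> legal
(3,2): no bracket -> illegal
(3,5): flips 2 -> legal
(3,6): no bracket -> illegal
(4,1): no bracket -> illegal
(4,6): no bracket -> illegal
(5,1): flips 1 -> legal
(5,2): no bracket -> illegal
(5,4): no bracket -> illegal
(5,5): flips 1 -> legal
(5,6): no bracket -> illegal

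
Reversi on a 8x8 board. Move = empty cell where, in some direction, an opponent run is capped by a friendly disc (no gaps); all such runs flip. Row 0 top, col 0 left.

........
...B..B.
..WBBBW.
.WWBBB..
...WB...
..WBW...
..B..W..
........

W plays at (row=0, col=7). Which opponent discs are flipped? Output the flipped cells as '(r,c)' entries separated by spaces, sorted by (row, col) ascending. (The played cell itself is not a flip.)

Answer: (1,6) (2,5) (3,4)

Derivation:
Dir NW: edge -> no flip
Dir N: edge -> no flip
Dir NE: edge -> no flip
Dir W: first cell '.' (not opp) -> no flip
Dir E: edge -> no flip
Dir SW: opp run (1,6) (2,5) (3,4) capped by W -> flip
Dir S: first cell '.' (not opp) -> no flip
Dir SE: edge -> no flip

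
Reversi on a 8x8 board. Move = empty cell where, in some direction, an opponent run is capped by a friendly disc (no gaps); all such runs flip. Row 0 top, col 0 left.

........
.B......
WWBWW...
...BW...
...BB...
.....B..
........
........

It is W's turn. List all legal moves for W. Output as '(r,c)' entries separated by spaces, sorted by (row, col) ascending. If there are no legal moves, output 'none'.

Answer: (0,1) (0,2) (3,2) (4,2) (5,2) (5,3) (5,4)

Derivation:
(0,0): no bracket -> illegal
(0,1): flips 1 -> legal
(0,2): flips 1 -> legal
(1,0): no bracket -> illegal
(1,2): no bracket -> illegal
(1,3): no bracket -> illegal
(3,1): no bracket -> illegal
(3,2): flips 1 -> legal
(3,5): no bracket -> illegal
(4,2): flips 1 -> legal
(4,5): no bracket -> illegal
(4,6): no bracket -> illegal
(5,2): flips 1 -> legal
(5,3): flips 2 -> legal
(5,4): flips 1 -> legal
(5,6): no bracket -> illegal
(6,4): no bracket -> illegal
(6,5): no bracket -> illegal
(6,6): no bracket -> illegal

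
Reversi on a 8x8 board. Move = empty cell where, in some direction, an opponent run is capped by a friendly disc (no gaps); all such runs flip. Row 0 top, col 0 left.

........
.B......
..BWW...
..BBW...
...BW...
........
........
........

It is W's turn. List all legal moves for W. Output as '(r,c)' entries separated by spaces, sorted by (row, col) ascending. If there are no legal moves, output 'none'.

(0,0): flips 3 -> legal
(0,1): no bracket -> illegal
(0,2): no bracket -> illegal
(1,0): no bracket -> illegal
(1,2): no bracket -> illegal
(1,3): no bracket -> illegal
(2,0): no bracket -> illegal
(2,1): flips 1 -> legal
(3,1): flips 2 -> legal
(4,1): flips 1 -> legal
(4,2): flips 2 -> legal
(5,2): flips 1 -> legal
(5,3): flips 2 -> legal
(5,4): no bracket -> illegal

Answer: (0,0) (2,1) (3,1) (4,1) (4,2) (5,2) (5,3)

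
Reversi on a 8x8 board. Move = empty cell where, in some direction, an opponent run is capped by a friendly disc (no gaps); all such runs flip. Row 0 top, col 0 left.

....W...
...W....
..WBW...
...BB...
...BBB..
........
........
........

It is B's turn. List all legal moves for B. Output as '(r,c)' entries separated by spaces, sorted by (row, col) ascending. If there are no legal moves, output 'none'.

Answer: (0,3) (1,1) (1,4) (1,5) (2,1) (2,5)

Derivation:
(0,2): no bracket -> illegal
(0,3): flips 1 -> legal
(0,5): no bracket -> illegal
(1,1): flips 1 -> legal
(1,2): no bracket -> illegal
(1,4): flips 1 -> legal
(1,5): flips 1 -> legal
(2,1): flips 1 -> legal
(2,5): flips 1 -> legal
(3,1): no bracket -> illegal
(3,2): no bracket -> illegal
(3,5): no bracket -> illegal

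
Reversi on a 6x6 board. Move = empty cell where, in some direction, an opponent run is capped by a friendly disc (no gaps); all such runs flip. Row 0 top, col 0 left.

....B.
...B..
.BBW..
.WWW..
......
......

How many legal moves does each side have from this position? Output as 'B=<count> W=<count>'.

Answer: B=6 W=5

Derivation:
-- B to move --
(1,2): no bracket -> illegal
(1,4): no bracket -> illegal
(2,0): no bracket -> illegal
(2,4): flips 1 -> legal
(3,0): no bracket -> illegal
(3,4): no bracket -> illegal
(4,0): flips 1 -> legal
(4,1): flips 1 -> legal
(4,2): flips 1 -> legal
(4,3): flips 3 -> legal
(4,4): flips 1 -> legal
B mobility = 6
-- W to move --
(0,2): no bracket -> illegal
(0,3): flips 1 -> legal
(0,5): no bracket -> illegal
(1,0): flips 1 -> legal
(1,1): flips 2 -> legal
(1,2): flips 1 -> legal
(1,4): no bracket -> illegal
(1,5): no bracket -> illegal
(2,0): flips 2 -> legal
(2,4): no bracket -> illegal
(3,0): no bracket -> illegal
W mobility = 5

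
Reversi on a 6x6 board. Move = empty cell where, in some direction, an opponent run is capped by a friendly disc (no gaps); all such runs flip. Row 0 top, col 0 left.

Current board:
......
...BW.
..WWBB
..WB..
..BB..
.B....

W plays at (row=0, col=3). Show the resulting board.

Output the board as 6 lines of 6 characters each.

Answer: ...W..
...WW.
..WWBB
..WB..
..BB..
.B....

Derivation:
Place W at (0,3); scan 8 dirs for brackets.
Dir NW: edge -> no flip
Dir N: edge -> no flip
Dir NE: edge -> no flip
Dir W: first cell '.' (not opp) -> no flip
Dir E: first cell '.' (not opp) -> no flip
Dir SW: first cell '.' (not opp) -> no flip
Dir S: opp run (1,3) capped by W -> flip
Dir SE: first cell 'W' (not opp) -> no flip
All flips: (1,3)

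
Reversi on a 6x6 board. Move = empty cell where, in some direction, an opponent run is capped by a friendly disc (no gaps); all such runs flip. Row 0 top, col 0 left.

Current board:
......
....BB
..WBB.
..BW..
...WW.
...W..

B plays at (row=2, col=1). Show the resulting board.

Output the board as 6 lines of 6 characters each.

Place B at (2,1); scan 8 dirs for brackets.
Dir NW: first cell '.' (not opp) -> no flip
Dir N: first cell '.' (not opp) -> no flip
Dir NE: first cell '.' (not opp) -> no flip
Dir W: first cell '.' (not opp) -> no flip
Dir E: opp run (2,2) capped by B -> flip
Dir SW: first cell '.' (not opp) -> no flip
Dir S: first cell '.' (not opp) -> no flip
Dir SE: first cell 'B' (not opp) -> no flip
All flips: (2,2)

Answer: ......
....BB
.BBBB.
..BW..
...WW.
...W..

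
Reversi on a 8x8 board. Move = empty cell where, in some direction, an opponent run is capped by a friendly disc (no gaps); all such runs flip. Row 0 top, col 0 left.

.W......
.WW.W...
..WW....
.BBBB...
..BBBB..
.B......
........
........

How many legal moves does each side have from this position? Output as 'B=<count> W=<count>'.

Answer: B=4 W=6

Derivation:
-- B to move --
(0,0): flips 2 -> legal
(0,2): flips 2 -> legal
(0,3): no bracket -> illegal
(0,4): no bracket -> illegal
(0,5): flips 2 -> legal
(1,0): no bracket -> illegal
(1,3): flips 2 -> legal
(1,5): no bracket -> illegal
(2,0): no bracket -> illegal
(2,1): no bracket -> illegal
(2,4): no bracket -> illegal
(2,5): no bracket -> illegal
B mobility = 4
-- W to move --
(2,0): no bracket -> illegal
(2,1): no bracket -> illegal
(2,4): no bracket -> illegal
(2,5): no bracket -> illegal
(3,0): no bracket -> illegal
(3,5): no bracket -> illegal
(3,6): no bracket -> illegal
(4,0): flips 1 -> legal
(4,1): flips 1 -> legal
(4,6): no bracket -> illegal
(5,0): no bracket -> illegal
(5,2): flips 2 -> legal
(5,3): flips 2 -> legal
(5,4): no bracket -> illegal
(5,5): flips 2 -> legal
(5,6): flips 2 -> legal
(6,0): no bracket -> illegal
(6,1): no bracket -> illegal
(6,2): no bracket -> illegal
W mobility = 6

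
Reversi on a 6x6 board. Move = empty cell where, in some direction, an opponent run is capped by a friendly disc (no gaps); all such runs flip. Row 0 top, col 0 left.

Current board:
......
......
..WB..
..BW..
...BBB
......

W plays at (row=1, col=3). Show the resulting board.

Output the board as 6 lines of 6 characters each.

Answer: ......
...W..
..WW..
..BW..
...BBB
......

Derivation:
Place W at (1,3); scan 8 dirs for brackets.
Dir NW: first cell '.' (not opp) -> no flip
Dir N: first cell '.' (not opp) -> no flip
Dir NE: first cell '.' (not opp) -> no flip
Dir W: first cell '.' (not opp) -> no flip
Dir E: first cell '.' (not opp) -> no flip
Dir SW: first cell 'W' (not opp) -> no flip
Dir S: opp run (2,3) capped by W -> flip
Dir SE: first cell '.' (not opp) -> no flip
All flips: (2,3)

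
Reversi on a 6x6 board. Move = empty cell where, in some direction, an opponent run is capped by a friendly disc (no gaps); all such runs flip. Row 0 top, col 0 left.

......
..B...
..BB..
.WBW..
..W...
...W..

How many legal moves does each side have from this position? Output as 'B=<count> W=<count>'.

-- B to move --
(2,0): no bracket -> illegal
(2,1): no bracket -> illegal
(2,4): no bracket -> illegal
(3,0): flips 1 -> legal
(3,4): flips 1 -> legal
(4,0): flips 1 -> legal
(4,1): no bracket -> illegal
(4,3): flips 1 -> legal
(4,4): flips 1 -> legal
(5,1): no bracket -> illegal
(5,2): flips 1 -> legal
(5,4): no bracket -> illegal
B mobility = 6
-- W to move --
(0,1): no bracket -> illegal
(0,2): flips 3 -> legal
(0,3): no bracket -> illegal
(1,1): flips 1 -> legal
(1,3): flips 2 -> legal
(1,4): no bracket -> illegal
(2,1): no bracket -> illegal
(2,4): no bracket -> illegal
(3,4): no bracket -> illegal
(4,1): no bracket -> illegal
(4,3): no bracket -> illegal
W mobility = 3

Answer: B=6 W=3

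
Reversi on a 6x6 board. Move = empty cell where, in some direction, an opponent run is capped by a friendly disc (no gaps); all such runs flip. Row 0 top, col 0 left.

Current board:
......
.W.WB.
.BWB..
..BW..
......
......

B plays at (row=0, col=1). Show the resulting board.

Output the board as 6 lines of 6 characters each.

Place B at (0,1); scan 8 dirs for brackets.
Dir NW: edge -> no flip
Dir N: edge -> no flip
Dir NE: edge -> no flip
Dir W: first cell '.' (not opp) -> no flip
Dir E: first cell '.' (not opp) -> no flip
Dir SW: first cell '.' (not opp) -> no flip
Dir S: opp run (1,1) capped by B -> flip
Dir SE: first cell '.' (not opp) -> no flip
All flips: (1,1)

Answer: .B....
.B.WB.
.BWB..
..BW..
......
......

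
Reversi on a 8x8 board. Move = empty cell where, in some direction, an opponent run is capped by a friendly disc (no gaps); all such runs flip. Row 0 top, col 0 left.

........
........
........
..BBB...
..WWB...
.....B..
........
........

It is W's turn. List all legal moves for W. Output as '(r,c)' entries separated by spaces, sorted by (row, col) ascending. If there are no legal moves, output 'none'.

(2,1): flips 1 -> legal
(2,2): flips 1 -> legal
(2,3): flips 1 -> legal
(2,4): flips 1 -> legal
(2,5): flips 1 -> legal
(3,1): no bracket -> illegal
(3,5): no bracket -> illegal
(4,1): no bracket -> illegal
(4,5): flips 1 -> legal
(4,6): no bracket -> illegal
(5,3): no bracket -> illegal
(5,4): no bracket -> illegal
(5,6): no bracket -> illegal
(6,4): no bracket -> illegal
(6,5): no bracket -> illegal
(6,6): no bracket -> illegal

Answer: (2,1) (2,2) (2,3) (2,4) (2,5) (4,5)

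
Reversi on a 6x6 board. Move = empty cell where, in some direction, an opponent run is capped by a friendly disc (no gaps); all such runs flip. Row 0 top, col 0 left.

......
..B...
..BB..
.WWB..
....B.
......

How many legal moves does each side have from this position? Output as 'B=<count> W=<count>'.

Answer: B=4 W=4

Derivation:
-- B to move --
(2,0): no bracket -> illegal
(2,1): no bracket -> illegal
(3,0): flips 2 -> legal
(4,0): flips 1 -> legal
(4,1): flips 1 -> legal
(4,2): flips 1 -> legal
(4,3): no bracket -> illegal
B mobility = 4
-- W to move --
(0,1): no bracket -> illegal
(0,2): flips 2 -> legal
(0,3): no bracket -> illegal
(1,1): no bracket -> illegal
(1,3): flips 1 -> legal
(1,4): flips 1 -> legal
(2,1): no bracket -> illegal
(2,4): no bracket -> illegal
(3,4): flips 1 -> legal
(3,5): no bracket -> illegal
(4,2): no bracket -> illegal
(4,3): no bracket -> illegal
(4,5): no bracket -> illegal
(5,3): no bracket -> illegal
(5,4): no bracket -> illegal
(5,5): no bracket -> illegal
W mobility = 4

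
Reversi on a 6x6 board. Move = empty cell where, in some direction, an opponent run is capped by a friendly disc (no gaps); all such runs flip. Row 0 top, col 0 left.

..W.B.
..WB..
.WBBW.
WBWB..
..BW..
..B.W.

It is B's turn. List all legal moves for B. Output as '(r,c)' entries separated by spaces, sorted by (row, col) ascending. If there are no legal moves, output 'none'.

(0,1): flips 1 -> legal
(0,3): no bracket -> illegal
(1,0): no bracket -> illegal
(1,1): flips 2 -> legal
(1,4): no bracket -> illegal
(1,5): flips 1 -> legal
(2,0): flips 1 -> legal
(2,5): flips 1 -> legal
(3,4): flips 1 -> legal
(3,5): flips 1 -> legal
(4,0): no bracket -> illegal
(4,1): flips 1 -> legal
(4,4): flips 1 -> legal
(4,5): no bracket -> illegal
(5,3): flips 1 -> legal
(5,5): no bracket -> illegal

Answer: (0,1) (1,1) (1,5) (2,0) (2,5) (3,4) (3,5) (4,1) (4,4) (5,3)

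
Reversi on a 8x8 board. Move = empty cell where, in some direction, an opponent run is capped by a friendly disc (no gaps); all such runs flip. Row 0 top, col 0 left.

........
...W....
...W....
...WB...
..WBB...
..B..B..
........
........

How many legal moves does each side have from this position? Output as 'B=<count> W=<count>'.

-- B to move --
(0,2): no bracket -> illegal
(0,3): flips 3 -> legal
(0,4): no bracket -> illegal
(1,2): flips 1 -> legal
(1,4): no bracket -> illegal
(2,2): flips 1 -> legal
(2,4): no bracket -> illegal
(3,1): no bracket -> illegal
(3,2): flips 2 -> legal
(4,1): flips 1 -> legal
(5,1): no bracket -> illegal
(5,3): no bracket -> illegal
B mobility = 5
-- W to move --
(2,4): no bracket -> illegal
(2,5): no bracket -> illegal
(3,2): no bracket -> illegal
(3,5): flips 1 -> legal
(4,1): no bracket -> illegal
(4,5): flips 3 -> legal
(4,6): no bracket -> illegal
(5,1): no bracket -> illegal
(5,3): flips 1 -> legal
(5,4): no bracket -> illegal
(5,6): no bracket -> illegal
(6,1): no bracket -> illegal
(6,2): flips 1 -> legal
(6,3): no bracket -> illegal
(6,4): no bracket -> illegal
(6,5): no bracket -> illegal
(6,6): flips 2 -> legal
W mobility = 5

Answer: B=5 W=5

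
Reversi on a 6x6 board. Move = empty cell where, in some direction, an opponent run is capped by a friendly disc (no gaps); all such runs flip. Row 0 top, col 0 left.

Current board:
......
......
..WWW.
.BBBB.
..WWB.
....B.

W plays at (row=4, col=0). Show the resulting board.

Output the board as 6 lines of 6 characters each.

Place W at (4,0); scan 8 dirs for brackets.
Dir NW: edge -> no flip
Dir N: first cell '.' (not opp) -> no flip
Dir NE: opp run (3,1) capped by W -> flip
Dir W: edge -> no flip
Dir E: first cell '.' (not opp) -> no flip
Dir SW: edge -> no flip
Dir S: first cell '.' (not opp) -> no flip
Dir SE: first cell '.' (not opp) -> no flip
All flips: (3,1)

Answer: ......
......
..WWW.
.WBBB.
W.WWB.
....B.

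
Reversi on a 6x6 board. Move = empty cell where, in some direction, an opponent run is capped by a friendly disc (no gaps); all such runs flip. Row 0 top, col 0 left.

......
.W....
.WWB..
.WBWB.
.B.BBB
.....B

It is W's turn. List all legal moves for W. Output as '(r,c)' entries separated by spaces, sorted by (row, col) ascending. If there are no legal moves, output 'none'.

(1,2): no bracket -> illegal
(1,3): flips 1 -> legal
(1,4): no bracket -> illegal
(2,4): flips 1 -> legal
(2,5): no bracket -> illegal
(3,0): no bracket -> illegal
(3,5): flips 1 -> legal
(4,0): no bracket -> illegal
(4,2): flips 1 -> legal
(5,0): no bracket -> illegal
(5,1): flips 1 -> legal
(5,2): no bracket -> illegal
(5,3): flips 1 -> legal
(5,4): flips 2 -> legal

Answer: (1,3) (2,4) (3,5) (4,2) (5,1) (5,3) (5,4)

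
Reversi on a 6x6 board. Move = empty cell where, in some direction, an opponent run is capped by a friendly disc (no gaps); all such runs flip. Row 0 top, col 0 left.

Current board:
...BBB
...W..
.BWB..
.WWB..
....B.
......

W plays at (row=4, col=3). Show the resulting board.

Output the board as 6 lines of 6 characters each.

Answer: ...BBB
...W..
.BWW..
.WWW..
...WB.
......

Derivation:
Place W at (4,3); scan 8 dirs for brackets.
Dir NW: first cell 'W' (not opp) -> no flip
Dir N: opp run (3,3) (2,3) capped by W -> flip
Dir NE: first cell '.' (not opp) -> no flip
Dir W: first cell '.' (not opp) -> no flip
Dir E: opp run (4,4), next='.' -> no flip
Dir SW: first cell '.' (not opp) -> no flip
Dir S: first cell '.' (not opp) -> no flip
Dir SE: first cell '.' (not opp) -> no flip
All flips: (2,3) (3,3)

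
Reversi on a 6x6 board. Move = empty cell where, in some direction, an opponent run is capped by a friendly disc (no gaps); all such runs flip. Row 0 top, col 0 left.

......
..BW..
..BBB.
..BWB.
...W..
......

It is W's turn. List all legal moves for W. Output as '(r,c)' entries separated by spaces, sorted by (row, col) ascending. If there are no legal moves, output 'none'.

Answer: (1,1) (1,5) (2,1) (2,5) (3,1) (3,5)

Derivation:
(0,1): no bracket -> illegal
(0,2): no bracket -> illegal
(0,3): no bracket -> illegal
(1,1): flips 2 -> legal
(1,4): no bracket -> illegal
(1,5): flips 1 -> legal
(2,1): flips 1 -> legal
(2,5): flips 1 -> legal
(3,1): flips 2 -> legal
(3,5): flips 2 -> legal
(4,1): no bracket -> illegal
(4,2): no bracket -> illegal
(4,4): no bracket -> illegal
(4,5): no bracket -> illegal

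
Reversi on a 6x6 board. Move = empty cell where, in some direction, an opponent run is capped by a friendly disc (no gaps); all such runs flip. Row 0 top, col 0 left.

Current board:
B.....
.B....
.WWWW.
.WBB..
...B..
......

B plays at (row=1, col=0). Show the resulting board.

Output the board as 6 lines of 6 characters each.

Place B at (1,0); scan 8 dirs for brackets.
Dir NW: edge -> no flip
Dir N: first cell 'B' (not opp) -> no flip
Dir NE: first cell '.' (not opp) -> no flip
Dir W: edge -> no flip
Dir E: first cell 'B' (not opp) -> no flip
Dir SW: edge -> no flip
Dir S: first cell '.' (not opp) -> no flip
Dir SE: opp run (2,1) capped by B -> flip
All flips: (2,1)

Answer: B.....
BB....
.BWWW.
.WBB..
...B..
......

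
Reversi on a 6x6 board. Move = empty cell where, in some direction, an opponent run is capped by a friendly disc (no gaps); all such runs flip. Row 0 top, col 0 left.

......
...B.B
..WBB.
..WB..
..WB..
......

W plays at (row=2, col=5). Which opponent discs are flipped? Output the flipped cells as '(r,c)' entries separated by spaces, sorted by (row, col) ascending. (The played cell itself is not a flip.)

Answer: (2,3) (2,4)

Derivation:
Dir NW: first cell '.' (not opp) -> no flip
Dir N: opp run (1,5), next='.' -> no flip
Dir NE: edge -> no flip
Dir W: opp run (2,4) (2,3) capped by W -> flip
Dir E: edge -> no flip
Dir SW: first cell '.' (not opp) -> no flip
Dir S: first cell '.' (not opp) -> no flip
Dir SE: edge -> no flip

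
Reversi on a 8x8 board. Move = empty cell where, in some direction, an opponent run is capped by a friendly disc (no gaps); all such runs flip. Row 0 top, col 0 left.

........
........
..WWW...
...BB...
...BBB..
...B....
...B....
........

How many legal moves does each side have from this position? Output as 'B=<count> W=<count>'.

-- B to move --
(1,1): flips 1 -> legal
(1,2): flips 1 -> legal
(1,3): flips 1 -> legal
(1,4): flips 1 -> legal
(1,5): flips 1 -> legal
(2,1): no bracket -> illegal
(2,5): no bracket -> illegal
(3,1): no bracket -> illegal
(3,2): no bracket -> illegal
(3,5): no bracket -> illegal
B mobility = 5
-- W to move --
(2,5): no bracket -> illegal
(3,2): no bracket -> illegal
(3,5): no bracket -> illegal
(3,6): no bracket -> illegal
(4,2): flips 1 -> legal
(4,6): no bracket -> illegal
(5,2): no bracket -> illegal
(5,4): flips 2 -> legal
(5,5): flips 2 -> legal
(5,6): flips 2 -> legal
(6,2): no bracket -> illegal
(6,4): no bracket -> illegal
(7,2): no bracket -> illegal
(7,3): flips 4 -> legal
(7,4): no bracket -> illegal
W mobility = 5

Answer: B=5 W=5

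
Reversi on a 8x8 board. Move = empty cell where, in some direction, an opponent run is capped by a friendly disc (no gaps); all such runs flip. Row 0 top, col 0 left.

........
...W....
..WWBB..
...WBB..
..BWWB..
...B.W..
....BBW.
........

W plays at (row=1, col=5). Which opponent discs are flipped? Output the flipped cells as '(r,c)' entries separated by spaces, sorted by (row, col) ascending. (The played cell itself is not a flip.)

Answer: (2,4) (2,5) (3,5) (4,5)

Derivation:
Dir NW: first cell '.' (not opp) -> no flip
Dir N: first cell '.' (not opp) -> no flip
Dir NE: first cell '.' (not opp) -> no flip
Dir W: first cell '.' (not opp) -> no flip
Dir E: first cell '.' (not opp) -> no flip
Dir SW: opp run (2,4) capped by W -> flip
Dir S: opp run (2,5) (3,5) (4,5) capped by W -> flip
Dir SE: first cell '.' (not opp) -> no flip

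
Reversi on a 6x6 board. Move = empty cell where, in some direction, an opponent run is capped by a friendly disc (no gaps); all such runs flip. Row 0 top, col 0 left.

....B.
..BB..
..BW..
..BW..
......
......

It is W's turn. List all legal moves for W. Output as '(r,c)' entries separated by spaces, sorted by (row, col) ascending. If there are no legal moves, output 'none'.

(0,1): flips 1 -> legal
(0,2): no bracket -> illegal
(0,3): flips 1 -> legal
(0,5): no bracket -> illegal
(1,1): flips 1 -> legal
(1,4): no bracket -> illegal
(1,5): no bracket -> illegal
(2,1): flips 1 -> legal
(2,4): no bracket -> illegal
(3,1): flips 1 -> legal
(4,1): flips 1 -> legal
(4,2): no bracket -> illegal
(4,3): no bracket -> illegal

Answer: (0,1) (0,3) (1,1) (2,1) (3,1) (4,1)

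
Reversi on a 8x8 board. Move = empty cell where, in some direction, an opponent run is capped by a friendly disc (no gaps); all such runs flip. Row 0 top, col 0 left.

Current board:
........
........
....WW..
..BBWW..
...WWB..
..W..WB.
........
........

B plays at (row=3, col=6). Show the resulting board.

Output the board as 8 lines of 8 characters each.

Answer: ........
........
....WW..
..BBBBB.
...WWB..
..W..WB.
........
........

Derivation:
Place B at (3,6); scan 8 dirs for brackets.
Dir NW: opp run (2,5), next='.' -> no flip
Dir N: first cell '.' (not opp) -> no flip
Dir NE: first cell '.' (not opp) -> no flip
Dir W: opp run (3,5) (3,4) capped by B -> flip
Dir E: first cell '.' (not opp) -> no flip
Dir SW: first cell 'B' (not opp) -> no flip
Dir S: first cell '.' (not opp) -> no flip
Dir SE: first cell '.' (not opp) -> no flip
All flips: (3,4) (3,5)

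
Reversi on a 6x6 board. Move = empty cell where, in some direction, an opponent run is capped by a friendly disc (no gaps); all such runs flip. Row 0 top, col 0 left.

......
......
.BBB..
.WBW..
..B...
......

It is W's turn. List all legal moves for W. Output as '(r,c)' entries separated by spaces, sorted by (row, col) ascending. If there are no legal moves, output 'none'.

(1,0): no bracket -> illegal
(1,1): flips 2 -> legal
(1,2): no bracket -> illegal
(1,3): flips 2 -> legal
(1,4): no bracket -> illegal
(2,0): no bracket -> illegal
(2,4): no bracket -> illegal
(3,0): no bracket -> illegal
(3,4): no bracket -> illegal
(4,1): no bracket -> illegal
(4,3): no bracket -> illegal
(5,1): flips 1 -> legal
(5,2): no bracket -> illegal
(5,3): flips 1 -> legal

Answer: (1,1) (1,3) (5,1) (5,3)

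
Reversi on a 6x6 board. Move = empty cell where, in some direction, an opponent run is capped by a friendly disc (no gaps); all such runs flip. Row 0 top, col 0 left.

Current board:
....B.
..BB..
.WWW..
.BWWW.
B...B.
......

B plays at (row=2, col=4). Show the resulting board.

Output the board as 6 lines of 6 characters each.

Answer: ....B.
..BB..
.WWWB.
.BWWB.
B...B.
......

Derivation:
Place B at (2,4); scan 8 dirs for brackets.
Dir NW: first cell 'B' (not opp) -> no flip
Dir N: first cell '.' (not opp) -> no flip
Dir NE: first cell '.' (not opp) -> no flip
Dir W: opp run (2,3) (2,2) (2,1), next='.' -> no flip
Dir E: first cell '.' (not opp) -> no flip
Dir SW: opp run (3,3), next='.' -> no flip
Dir S: opp run (3,4) capped by B -> flip
Dir SE: first cell '.' (not opp) -> no flip
All flips: (3,4)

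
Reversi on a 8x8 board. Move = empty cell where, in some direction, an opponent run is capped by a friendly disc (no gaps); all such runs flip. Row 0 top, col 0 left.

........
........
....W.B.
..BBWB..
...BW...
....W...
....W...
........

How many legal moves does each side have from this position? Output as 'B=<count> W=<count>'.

-- B to move --
(1,3): flips 1 -> legal
(1,4): no bracket -> illegal
(1,5): flips 1 -> legal
(2,3): no bracket -> illegal
(2,5): flips 1 -> legal
(4,5): flips 1 -> legal
(5,3): flips 1 -> legal
(5,5): flips 1 -> legal
(6,3): no bracket -> illegal
(6,5): flips 1 -> legal
(7,3): no bracket -> illegal
(7,4): no bracket -> illegal
(7,5): no bracket -> illegal
B mobility = 7
-- W to move --
(1,5): no bracket -> illegal
(1,6): no bracket -> illegal
(1,7): flips 2 -> legal
(2,1): flips 2 -> legal
(2,2): flips 1 -> legal
(2,3): no bracket -> illegal
(2,5): no bracket -> illegal
(2,7): no bracket -> illegal
(3,1): flips 2 -> legal
(3,6): flips 1 -> legal
(3,7): no bracket -> illegal
(4,1): no bracket -> illegal
(4,2): flips 2 -> legal
(4,5): no bracket -> illegal
(4,6): flips 1 -> legal
(5,2): flips 1 -> legal
(5,3): no bracket -> illegal
W mobility = 8

Answer: B=7 W=8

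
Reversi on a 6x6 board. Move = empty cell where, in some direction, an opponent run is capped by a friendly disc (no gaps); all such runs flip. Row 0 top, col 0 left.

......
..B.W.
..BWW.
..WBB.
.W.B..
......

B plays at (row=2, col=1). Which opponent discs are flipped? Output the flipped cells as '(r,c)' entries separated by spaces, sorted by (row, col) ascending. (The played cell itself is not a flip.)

Dir NW: first cell '.' (not opp) -> no flip
Dir N: first cell '.' (not opp) -> no flip
Dir NE: first cell 'B' (not opp) -> no flip
Dir W: first cell '.' (not opp) -> no flip
Dir E: first cell 'B' (not opp) -> no flip
Dir SW: first cell '.' (not opp) -> no flip
Dir S: first cell '.' (not opp) -> no flip
Dir SE: opp run (3,2) capped by B -> flip

Answer: (3,2)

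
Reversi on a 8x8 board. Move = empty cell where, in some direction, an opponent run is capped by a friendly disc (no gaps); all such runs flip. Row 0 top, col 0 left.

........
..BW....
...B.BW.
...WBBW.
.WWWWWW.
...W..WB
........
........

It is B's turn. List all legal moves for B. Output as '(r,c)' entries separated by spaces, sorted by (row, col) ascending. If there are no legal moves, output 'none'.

Answer: (0,3) (1,4) (1,7) (2,7) (3,2) (3,7) (4,7) (5,2) (5,4) (5,5) (6,2) (6,3) (6,7)

Derivation:
(0,2): no bracket -> illegal
(0,3): flips 1 -> legal
(0,4): no bracket -> illegal
(1,4): flips 1 -> legal
(1,5): no bracket -> illegal
(1,6): no bracket -> illegal
(1,7): flips 1 -> legal
(2,2): no bracket -> illegal
(2,4): no bracket -> illegal
(2,7): flips 1 -> legal
(3,0): no bracket -> illegal
(3,1): no bracket -> illegal
(3,2): flips 1 -> legal
(3,7): flips 1 -> legal
(4,0): no bracket -> illegal
(4,7): flips 1 -> legal
(5,0): no bracket -> illegal
(5,1): no bracket -> illegal
(5,2): flips 1 -> legal
(5,4): flips 1 -> legal
(5,5): flips 2 -> legal
(6,2): flips 2 -> legal
(6,3): flips 3 -> legal
(6,4): no bracket -> illegal
(6,5): no bracket -> illegal
(6,6): no bracket -> illegal
(6,7): flips 2 -> legal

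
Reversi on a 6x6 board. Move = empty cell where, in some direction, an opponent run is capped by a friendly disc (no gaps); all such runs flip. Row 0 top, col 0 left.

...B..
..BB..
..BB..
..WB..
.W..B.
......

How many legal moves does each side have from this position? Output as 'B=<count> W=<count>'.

-- B to move --
(2,1): no bracket -> illegal
(3,0): no bracket -> illegal
(3,1): flips 1 -> legal
(4,0): no bracket -> illegal
(4,2): flips 1 -> legal
(4,3): no bracket -> illegal
(5,0): flips 2 -> legal
(5,1): no bracket -> illegal
(5,2): no bracket -> illegal
B mobility = 3
-- W to move --
(0,1): no bracket -> illegal
(0,2): flips 2 -> legal
(0,4): no bracket -> illegal
(1,1): no bracket -> illegal
(1,4): flips 1 -> legal
(2,1): no bracket -> illegal
(2,4): no bracket -> illegal
(3,1): no bracket -> illegal
(3,4): flips 1 -> legal
(3,5): no bracket -> illegal
(4,2): no bracket -> illegal
(4,3): no bracket -> illegal
(4,5): no bracket -> illegal
(5,3): no bracket -> illegal
(5,4): no bracket -> illegal
(5,5): no bracket -> illegal
W mobility = 3

Answer: B=3 W=3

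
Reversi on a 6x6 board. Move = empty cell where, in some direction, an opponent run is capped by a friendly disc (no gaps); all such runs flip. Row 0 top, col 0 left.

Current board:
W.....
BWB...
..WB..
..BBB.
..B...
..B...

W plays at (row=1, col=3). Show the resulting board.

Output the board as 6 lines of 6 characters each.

Answer: W.....
BWWW..
..WB..
..BBB.
..B...
..B...

Derivation:
Place W at (1,3); scan 8 dirs for brackets.
Dir NW: first cell '.' (not opp) -> no flip
Dir N: first cell '.' (not opp) -> no flip
Dir NE: first cell '.' (not opp) -> no flip
Dir W: opp run (1,2) capped by W -> flip
Dir E: first cell '.' (not opp) -> no flip
Dir SW: first cell 'W' (not opp) -> no flip
Dir S: opp run (2,3) (3,3), next='.' -> no flip
Dir SE: first cell '.' (not opp) -> no flip
All flips: (1,2)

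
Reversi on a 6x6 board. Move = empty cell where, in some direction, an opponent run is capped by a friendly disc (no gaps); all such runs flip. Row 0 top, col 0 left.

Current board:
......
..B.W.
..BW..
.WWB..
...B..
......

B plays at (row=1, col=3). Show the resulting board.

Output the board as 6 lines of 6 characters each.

Place B at (1,3); scan 8 dirs for brackets.
Dir NW: first cell '.' (not opp) -> no flip
Dir N: first cell '.' (not opp) -> no flip
Dir NE: first cell '.' (not opp) -> no flip
Dir W: first cell 'B' (not opp) -> no flip
Dir E: opp run (1,4), next='.' -> no flip
Dir SW: first cell 'B' (not opp) -> no flip
Dir S: opp run (2,3) capped by B -> flip
Dir SE: first cell '.' (not opp) -> no flip
All flips: (2,3)

Answer: ......
..BBW.
..BB..
.WWB..
...B..
......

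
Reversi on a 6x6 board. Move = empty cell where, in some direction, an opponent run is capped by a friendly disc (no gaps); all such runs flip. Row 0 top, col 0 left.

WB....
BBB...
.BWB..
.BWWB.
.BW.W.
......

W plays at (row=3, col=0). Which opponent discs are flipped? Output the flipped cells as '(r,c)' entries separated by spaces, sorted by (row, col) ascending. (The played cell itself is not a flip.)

Dir NW: edge -> no flip
Dir N: first cell '.' (not opp) -> no flip
Dir NE: opp run (2,1) (1,2), next='.' -> no flip
Dir W: edge -> no flip
Dir E: opp run (3,1) capped by W -> flip
Dir SW: edge -> no flip
Dir S: first cell '.' (not opp) -> no flip
Dir SE: opp run (4,1), next='.' -> no flip

Answer: (3,1)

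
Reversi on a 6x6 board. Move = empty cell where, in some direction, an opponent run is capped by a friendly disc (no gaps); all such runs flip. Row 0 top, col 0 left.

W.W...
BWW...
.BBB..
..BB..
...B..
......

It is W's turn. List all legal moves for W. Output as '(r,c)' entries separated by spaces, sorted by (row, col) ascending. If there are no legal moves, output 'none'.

Answer: (2,0) (3,0) (3,1) (3,4) (4,2) (4,4)

Derivation:
(0,1): no bracket -> illegal
(1,3): no bracket -> illegal
(1,4): no bracket -> illegal
(2,0): flips 1 -> legal
(2,4): no bracket -> illegal
(3,0): flips 1 -> legal
(3,1): flips 1 -> legal
(3,4): flips 1 -> legal
(4,1): no bracket -> illegal
(4,2): flips 2 -> legal
(4,4): flips 2 -> legal
(5,2): no bracket -> illegal
(5,3): no bracket -> illegal
(5,4): no bracket -> illegal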